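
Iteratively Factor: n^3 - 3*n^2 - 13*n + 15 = (n - 5)*(n^2 + 2*n - 3) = (n - 5)*(n + 3)*(n - 1)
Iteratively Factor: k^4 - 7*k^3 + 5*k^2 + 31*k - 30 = (k - 3)*(k^3 - 4*k^2 - 7*k + 10) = (k - 3)*(k - 1)*(k^2 - 3*k - 10) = (k - 3)*(k - 1)*(k + 2)*(k - 5)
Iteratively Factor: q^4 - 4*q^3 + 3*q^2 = (q - 3)*(q^3 - q^2) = q*(q - 3)*(q^2 - q) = q^2*(q - 3)*(q - 1)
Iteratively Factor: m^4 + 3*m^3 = (m)*(m^3 + 3*m^2) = m^2*(m^2 + 3*m) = m^3*(m + 3)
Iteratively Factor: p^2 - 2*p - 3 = (p + 1)*(p - 3)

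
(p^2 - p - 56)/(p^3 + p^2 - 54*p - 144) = (p + 7)/(p^2 + 9*p + 18)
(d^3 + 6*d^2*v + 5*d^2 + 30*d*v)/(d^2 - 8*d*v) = (d^2 + 6*d*v + 5*d + 30*v)/(d - 8*v)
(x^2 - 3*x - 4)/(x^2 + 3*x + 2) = (x - 4)/(x + 2)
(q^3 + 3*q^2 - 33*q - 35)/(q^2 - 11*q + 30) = (q^2 + 8*q + 7)/(q - 6)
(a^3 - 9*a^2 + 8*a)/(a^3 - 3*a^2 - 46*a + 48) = a/(a + 6)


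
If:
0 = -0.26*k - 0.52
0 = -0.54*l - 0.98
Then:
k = -2.00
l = -1.81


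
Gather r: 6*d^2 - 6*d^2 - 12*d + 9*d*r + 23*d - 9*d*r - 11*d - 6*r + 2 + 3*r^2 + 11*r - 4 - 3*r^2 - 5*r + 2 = 0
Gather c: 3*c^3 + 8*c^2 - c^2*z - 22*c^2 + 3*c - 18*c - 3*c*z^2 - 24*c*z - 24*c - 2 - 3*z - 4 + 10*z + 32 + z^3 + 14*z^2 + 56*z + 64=3*c^3 + c^2*(-z - 14) + c*(-3*z^2 - 24*z - 39) + z^3 + 14*z^2 + 63*z + 90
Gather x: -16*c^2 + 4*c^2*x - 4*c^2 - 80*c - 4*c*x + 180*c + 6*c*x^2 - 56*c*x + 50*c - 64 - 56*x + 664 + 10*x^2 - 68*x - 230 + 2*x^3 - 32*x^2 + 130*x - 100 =-20*c^2 + 150*c + 2*x^3 + x^2*(6*c - 22) + x*(4*c^2 - 60*c + 6) + 270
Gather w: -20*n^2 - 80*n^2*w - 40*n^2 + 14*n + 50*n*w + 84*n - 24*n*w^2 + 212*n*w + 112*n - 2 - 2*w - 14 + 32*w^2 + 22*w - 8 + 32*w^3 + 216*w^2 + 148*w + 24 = -60*n^2 + 210*n + 32*w^3 + w^2*(248 - 24*n) + w*(-80*n^2 + 262*n + 168)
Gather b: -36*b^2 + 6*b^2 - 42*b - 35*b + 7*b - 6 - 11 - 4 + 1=-30*b^2 - 70*b - 20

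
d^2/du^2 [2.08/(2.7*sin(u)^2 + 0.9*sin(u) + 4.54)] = (-60.6528*sin(u)^4 - 15.1632*sin(u)^3 + 191.28096*sin(u)^2 + 38.82528*sin(u) - 47.62368)/(2.7*sin(u)^2 + 0.9*sin(u) + 4.54)^3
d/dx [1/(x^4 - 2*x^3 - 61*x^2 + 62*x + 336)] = 2*(-2*x^3 + 3*x^2 + 61*x - 31)/(x^4 - 2*x^3 - 61*x^2 + 62*x + 336)^2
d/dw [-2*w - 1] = -2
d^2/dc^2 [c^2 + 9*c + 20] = 2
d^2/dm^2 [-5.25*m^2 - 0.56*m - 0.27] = -10.5000000000000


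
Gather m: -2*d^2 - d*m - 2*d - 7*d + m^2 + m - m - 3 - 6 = -2*d^2 - d*m - 9*d + m^2 - 9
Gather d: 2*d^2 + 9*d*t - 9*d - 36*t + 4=2*d^2 + d*(9*t - 9) - 36*t + 4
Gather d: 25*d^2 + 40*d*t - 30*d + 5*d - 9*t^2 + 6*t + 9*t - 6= 25*d^2 + d*(40*t - 25) - 9*t^2 + 15*t - 6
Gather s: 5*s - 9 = 5*s - 9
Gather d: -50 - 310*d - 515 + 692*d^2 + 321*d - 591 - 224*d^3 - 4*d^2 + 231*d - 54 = -224*d^3 + 688*d^2 + 242*d - 1210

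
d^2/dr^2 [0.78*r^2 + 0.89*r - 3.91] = 1.56000000000000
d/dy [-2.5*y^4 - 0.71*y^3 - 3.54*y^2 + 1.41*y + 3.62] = -10.0*y^3 - 2.13*y^2 - 7.08*y + 1.41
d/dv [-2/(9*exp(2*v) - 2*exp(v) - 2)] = (36*exp(v) - 4)*exp(v)/(-9*exp(2*v) + 2*exp(v) + 2)^2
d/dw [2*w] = 2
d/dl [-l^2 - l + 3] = -2*l - 1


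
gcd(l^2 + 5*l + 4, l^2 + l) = l + 1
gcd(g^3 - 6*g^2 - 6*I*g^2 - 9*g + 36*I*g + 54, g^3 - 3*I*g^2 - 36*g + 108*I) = g^2 + g*(-6 - 3*I) + 18*I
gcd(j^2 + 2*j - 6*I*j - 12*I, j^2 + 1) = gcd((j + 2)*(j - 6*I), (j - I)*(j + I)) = 1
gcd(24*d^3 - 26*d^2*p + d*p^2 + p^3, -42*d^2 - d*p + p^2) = 6*d + p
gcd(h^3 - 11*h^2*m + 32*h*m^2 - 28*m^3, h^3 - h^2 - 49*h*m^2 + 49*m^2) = h - 7*m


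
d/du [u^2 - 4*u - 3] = 2*u - 4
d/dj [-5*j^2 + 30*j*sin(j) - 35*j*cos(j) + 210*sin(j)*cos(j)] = 35*j*sin(j) + 30*j*cos(j) - 10*j + 30*sin(j) - 35*cos(j) + 210*cos(2*j)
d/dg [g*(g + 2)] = 2*g + 2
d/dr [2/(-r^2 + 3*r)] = 2*(2*r - 3)/(r^2*(r - 3)^2)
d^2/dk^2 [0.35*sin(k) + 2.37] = -0.35*sin(k)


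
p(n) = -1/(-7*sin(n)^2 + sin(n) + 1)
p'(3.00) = 0.96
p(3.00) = -1.00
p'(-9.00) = -17.08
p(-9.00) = 1.66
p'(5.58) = 1.16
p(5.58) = 0.39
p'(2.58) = 26.67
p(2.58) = 2.21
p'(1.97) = 0.29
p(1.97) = 0.25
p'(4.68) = -0.01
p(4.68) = 0.14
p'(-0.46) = 9.53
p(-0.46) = 1.21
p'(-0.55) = 3.44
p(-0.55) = 0.70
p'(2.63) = 144.17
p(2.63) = 5.31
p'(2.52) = 9.28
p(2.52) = 1.26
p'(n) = -(14*sin(n)*cos(n) - cos(n))/(-7*sin(n)^2 + sin(n) + 1)^2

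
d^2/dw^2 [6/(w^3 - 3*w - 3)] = 36*(-w*(-w^3 + 3*w + 3) - 3*(w^2 - 1)^2)/(-w^3 + 3*w + 3)^3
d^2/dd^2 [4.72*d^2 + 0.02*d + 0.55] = 9.44000000000000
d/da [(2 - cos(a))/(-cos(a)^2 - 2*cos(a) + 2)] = (cos(a)^2 - 4*cos(a) - 2)*sin(a)/(cos(a)^2 + 2*cos(a) - 2)^2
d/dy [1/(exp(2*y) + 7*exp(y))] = (-2*exp(y) - 7)*exp(-y)/(exp(y) + 7)^2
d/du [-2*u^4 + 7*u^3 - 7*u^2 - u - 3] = -8*u^3 + 21*u^2 - 14*u - 1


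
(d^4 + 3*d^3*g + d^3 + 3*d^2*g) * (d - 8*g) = d^5 - 5*d^4*g + d^4 - 24*d^3*g^2 - 5*d^3*g - 24*d^2*g^2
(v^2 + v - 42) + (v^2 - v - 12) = 2*v^2 - 54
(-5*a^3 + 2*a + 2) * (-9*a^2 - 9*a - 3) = 45*a^5 + 45*a^4 - 3*a^3 - 36*a^2 - 24*a - 6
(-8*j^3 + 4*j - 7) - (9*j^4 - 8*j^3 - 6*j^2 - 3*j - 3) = -9*j^4 + 6*j^2 + 7*j - 4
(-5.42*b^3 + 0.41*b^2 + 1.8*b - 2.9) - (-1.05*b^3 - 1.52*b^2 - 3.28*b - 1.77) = -4.37*b^3 + 1.93*b^2 + 5.08*b - 1.13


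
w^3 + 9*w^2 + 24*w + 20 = (w + 2)^2*(w + 5)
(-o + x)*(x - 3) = -o*x + 3*o + x^2 - 3*x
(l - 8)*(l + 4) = l^2 - 4*l - 32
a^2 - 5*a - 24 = (a - 8)*(a + 3)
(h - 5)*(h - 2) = h^2 - 7*h + 10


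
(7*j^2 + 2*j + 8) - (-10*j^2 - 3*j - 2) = 17*j^2 + 5*j + 10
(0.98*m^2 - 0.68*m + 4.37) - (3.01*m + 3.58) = 0.98*m^2 - 3.69*m + 0.79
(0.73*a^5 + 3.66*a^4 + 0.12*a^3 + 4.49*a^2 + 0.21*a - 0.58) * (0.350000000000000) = 0.2555*a^5 + 1.281*a^4 + 0.042*a^3 + 1.5715*a^2 + 0.0735*a - 0.203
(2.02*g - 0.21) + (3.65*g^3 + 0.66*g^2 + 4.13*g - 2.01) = 3.65*g^3 + 0.66*g^2 + 6.15*g - 2.22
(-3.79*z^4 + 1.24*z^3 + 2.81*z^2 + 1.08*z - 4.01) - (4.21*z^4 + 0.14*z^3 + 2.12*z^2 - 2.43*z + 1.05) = -8.0*z^4 + 1.1*z^3 + 0.69*z^2 + 3.51*z - 5.06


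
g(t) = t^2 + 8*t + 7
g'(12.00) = 32.00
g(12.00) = 247.00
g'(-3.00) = 2.00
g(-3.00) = -8.00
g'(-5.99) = -3.98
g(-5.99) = -5.04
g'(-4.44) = -0.88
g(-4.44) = -8.81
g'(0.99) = 9.98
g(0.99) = 15.90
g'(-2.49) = 3.02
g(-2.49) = -6.72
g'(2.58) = 13.16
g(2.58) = 34.30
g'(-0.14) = 7.72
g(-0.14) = 5.90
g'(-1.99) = 4.02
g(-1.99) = -4.96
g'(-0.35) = 7.30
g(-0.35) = 4.32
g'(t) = 2*t + 8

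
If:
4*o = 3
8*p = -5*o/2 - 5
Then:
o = 3/4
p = -55/64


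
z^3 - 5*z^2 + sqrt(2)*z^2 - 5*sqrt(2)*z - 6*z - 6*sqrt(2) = (z - 6)*(z + 1)*(z + sqrt(2))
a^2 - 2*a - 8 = (a - 4)*(a + 2)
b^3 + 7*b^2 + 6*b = b*(b + 1)*(b + 6)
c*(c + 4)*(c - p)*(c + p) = c^4 + 4*c^3 - c^2*p^2 - 4*c*p^2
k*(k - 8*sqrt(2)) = k^2 - 8*sqrt(2)*k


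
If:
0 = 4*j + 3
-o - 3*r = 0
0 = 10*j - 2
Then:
No Solution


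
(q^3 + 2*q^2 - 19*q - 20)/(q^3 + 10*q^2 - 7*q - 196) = (q^2 + 6*q + 5)/(q^2 + 14*q + 49)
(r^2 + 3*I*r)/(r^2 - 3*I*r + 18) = r/(r - 6*I)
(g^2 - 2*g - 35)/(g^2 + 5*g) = (g - 7)/g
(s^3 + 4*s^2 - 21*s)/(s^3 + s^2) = (s^2 + 4*s - 21)/(s*(s + 1))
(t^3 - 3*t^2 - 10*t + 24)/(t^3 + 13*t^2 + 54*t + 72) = (t^2 - 6*t + 8)/(t^2 + 10*t + 24)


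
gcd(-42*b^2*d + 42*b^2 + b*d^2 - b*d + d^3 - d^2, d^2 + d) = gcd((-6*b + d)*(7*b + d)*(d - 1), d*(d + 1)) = 1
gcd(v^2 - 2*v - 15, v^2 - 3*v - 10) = v - 5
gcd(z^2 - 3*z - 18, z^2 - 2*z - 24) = z - 6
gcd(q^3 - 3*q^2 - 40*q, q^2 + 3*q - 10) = q + 5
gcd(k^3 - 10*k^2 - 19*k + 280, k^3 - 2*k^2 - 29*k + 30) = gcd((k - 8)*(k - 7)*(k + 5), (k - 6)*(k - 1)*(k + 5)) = k + 5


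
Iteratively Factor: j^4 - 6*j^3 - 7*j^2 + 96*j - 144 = (j + 4)*(j^3 - 10*j^2 + 33*j - 36) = (j - 3)*(j + 4)*(j^2 - 7*j + 12) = (j - 3)^2*(j + 4)*(j - 4)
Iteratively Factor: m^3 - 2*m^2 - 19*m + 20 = (m - 5)*(m^2 + 3*m - 4) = (m - 5)*(m - 1)*(m + 4)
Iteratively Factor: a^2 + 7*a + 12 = (a + 3)*(a + 4)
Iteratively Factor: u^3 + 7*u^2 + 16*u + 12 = (u + 2)*(u^2 + 5*u + 6) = (u + 2)*(u + 3)*(u + 2)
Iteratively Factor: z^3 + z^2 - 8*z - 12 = (z + 2)*(z^2 - z - 6) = (z - 3)*(z + 2)*(z + 2)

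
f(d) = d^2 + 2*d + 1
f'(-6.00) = -10.00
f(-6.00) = 25.00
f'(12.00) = 26.00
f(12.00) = 169.00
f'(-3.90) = -5.80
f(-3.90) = 8.41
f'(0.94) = 3.88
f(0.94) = 3.76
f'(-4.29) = -6.58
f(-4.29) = 10.82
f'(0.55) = 3.10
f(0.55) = 2.40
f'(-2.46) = -2.92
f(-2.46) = 2.13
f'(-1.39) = -0.78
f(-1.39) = 0.15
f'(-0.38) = 1.24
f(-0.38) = 0.38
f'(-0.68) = 0.64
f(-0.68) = 0.10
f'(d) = 2*d + 2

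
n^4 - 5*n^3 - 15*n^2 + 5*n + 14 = (n - 7)*(n - 1)*(n + 1)*(n + 2)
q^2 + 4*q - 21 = (q - 3)*(q + 7)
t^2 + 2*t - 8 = (t - 2)*(t + 4)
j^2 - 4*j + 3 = (j - 3)*(j - 1)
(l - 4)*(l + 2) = l^2 - 2*l - 8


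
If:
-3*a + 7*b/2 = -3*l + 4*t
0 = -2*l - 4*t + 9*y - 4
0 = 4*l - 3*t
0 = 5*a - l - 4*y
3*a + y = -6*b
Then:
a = 252/2221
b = -1024/11105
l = -3156/11105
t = -4208/11105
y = 2364/11105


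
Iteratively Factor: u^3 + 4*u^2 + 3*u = (u)*(u^2 + 4*u + 3) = u*(u + 1)*(u + 3)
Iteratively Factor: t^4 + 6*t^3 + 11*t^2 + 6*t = (t + 1)*(t^3 + 5*t^2 + 6*t) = (t + 1)*(t + 2)*(t^2 + 3*t) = t*(t + 1)*(t + 2)*(t + 3)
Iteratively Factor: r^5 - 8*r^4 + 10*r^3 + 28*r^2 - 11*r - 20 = (r + 1)*(r^4 - 9*r^3 + 19*r^2 + 9*r - 20) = (r - 5)*(r + 1)*(r^3 - 4*r^2 - r + 4) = (r - 5)*(r - 1)*(r + 1)*(r^2 - 3*r - 4) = (r - 5)*(r - 4)*(r - 1)*(r + 1)*(r + 1)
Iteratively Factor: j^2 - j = (j)*(j - 1)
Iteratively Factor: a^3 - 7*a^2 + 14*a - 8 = (a - 4)*(a^2 - 3*a + 2) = (a - 4)*(a - 2)*(a - 1)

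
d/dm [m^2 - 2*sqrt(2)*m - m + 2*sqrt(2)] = 2*m - 2*sqrt(2) - 1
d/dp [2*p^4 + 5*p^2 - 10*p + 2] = 8*p^3 + 10*p - 10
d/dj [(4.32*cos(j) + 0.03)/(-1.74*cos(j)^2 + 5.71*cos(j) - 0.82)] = (-7.5168*cos(j)^2 - 0.104399999999998*cos(j) + 3.7137)*sin(j)/(3.0276*cos(j)^4 - 19.8708*cos(j)^3 + 35.4577*cos(j)^2 - 9.3644*cos(j) + 0.6724)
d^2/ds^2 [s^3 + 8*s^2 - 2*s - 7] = 6*s + 16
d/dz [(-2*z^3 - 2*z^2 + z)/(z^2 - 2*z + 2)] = (-2*z^4 + 8*z^3 - 9*z^2 - 8*z + 2)/(z^4 - 4*z^3 + 8*z^2 - 8*z + 4)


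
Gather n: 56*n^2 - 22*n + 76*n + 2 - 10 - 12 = 56*n^2 + 54*n - 20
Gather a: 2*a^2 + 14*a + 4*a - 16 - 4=2*a^2 + 18*a - 20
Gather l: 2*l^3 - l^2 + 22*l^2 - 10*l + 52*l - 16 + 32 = 2*l^3 + 21*l^2 + 42*l + 16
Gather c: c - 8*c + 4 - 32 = -7*c - 28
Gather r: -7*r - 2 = -7*r - 2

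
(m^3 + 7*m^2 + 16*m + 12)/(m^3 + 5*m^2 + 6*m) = (m + 2)/m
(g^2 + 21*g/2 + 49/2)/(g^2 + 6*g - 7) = (g + 7/2)/(g - 1)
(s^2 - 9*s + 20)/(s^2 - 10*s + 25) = (s - 4)/(s - 5)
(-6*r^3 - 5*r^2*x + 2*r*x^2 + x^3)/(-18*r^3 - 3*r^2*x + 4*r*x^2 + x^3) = (r + x)/(3*r + x)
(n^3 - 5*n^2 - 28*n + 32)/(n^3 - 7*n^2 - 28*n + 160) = (n^2 + 3*n - 4)/(n^2 + n - 20)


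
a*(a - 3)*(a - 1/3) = a^3 - 10*a^2/3 + a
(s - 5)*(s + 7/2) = s^2 - 3*s/2 - 35/2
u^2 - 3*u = u*(u - 3)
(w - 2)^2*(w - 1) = w^3 - 5*w^2 + 8*w - 4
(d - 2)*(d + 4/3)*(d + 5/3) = d^3 + d^2 - 34*d/9 - 40/9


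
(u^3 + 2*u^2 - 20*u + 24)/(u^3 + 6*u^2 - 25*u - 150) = (u^2 - 4*u + 4)/(u^2 - 25)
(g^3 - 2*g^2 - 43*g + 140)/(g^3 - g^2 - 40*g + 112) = (g - 5)/(g - 4)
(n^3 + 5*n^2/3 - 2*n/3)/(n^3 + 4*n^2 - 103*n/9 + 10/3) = 3*n*(n + 2)/(3*n^2 + 13*n - 30)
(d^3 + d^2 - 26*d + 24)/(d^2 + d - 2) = (d^2 + 2*d - 24)/(d + 2)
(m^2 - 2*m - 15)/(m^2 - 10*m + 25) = (m + 3)/(m - 5)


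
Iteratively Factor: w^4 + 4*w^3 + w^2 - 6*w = (w)*(w^3 + 4*w^2 + w - 6) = w*(w - 1)*(w^2 + 5*w + 6) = w*(w - 1)*(w + 2)*(w + 3)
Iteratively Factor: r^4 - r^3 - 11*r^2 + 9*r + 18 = (r + 1)*(r^3 - 2*r^2 - 9*r + 18) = (r - 3)*(r + 1)*(r^2 + r - 6) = (r - 3)*(r - 2)*(r + 1)*(r + 3)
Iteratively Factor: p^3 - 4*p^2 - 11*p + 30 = (p + 3)*(p^2 - 7*p + 10) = (p - 2)*(p + 3)*(p - 5)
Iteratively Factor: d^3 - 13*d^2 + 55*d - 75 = (d - 5)*(d^2 - 8*d + 15) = (d - 5)^2*(d - 3)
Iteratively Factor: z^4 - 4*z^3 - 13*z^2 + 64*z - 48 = (z - 1)*(z^3 - 3*z^2 - 16*z + 48) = (z - 4)*(z - 1)*(z^2 + z - 12) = (z - 4)*(z - 1)*(z + 4)*(z - 3)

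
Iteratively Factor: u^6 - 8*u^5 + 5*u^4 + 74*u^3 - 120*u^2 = (u + 3)*(u^5 - 11*u^4 + 38*u^3 - 40*u^2) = (u - 2)*(u + 3)*(u^4 - 9*u^3 + 20*u^2) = u*(u - 2)*(u + 3)*(u^3 - 9*u^2 + 20*u) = u*(u - 5)*(u - 2)*(u + 3)*(u^2 - 4*u) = u*(u - 5)*(u - 4)*(u - 2)*(u + 3)*(u)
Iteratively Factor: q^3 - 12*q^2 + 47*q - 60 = (q - 4)*(q^2 - 8*q + 15) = (q - 5)*(q - 4)*(q - 3)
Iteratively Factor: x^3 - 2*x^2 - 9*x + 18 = (x + 3)*(x^2 - 5*x + 6) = (x - 2)*(x + 3)*(x - 3)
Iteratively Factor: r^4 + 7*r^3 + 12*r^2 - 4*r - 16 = (r - 1)*(r^3 + 8*r^2 + 20*r + 16) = (r - 1)*(r + 2)*(r^2 + 6*r + 8) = (r - 1)*(r + 2)*(r + 4)*(r + 2)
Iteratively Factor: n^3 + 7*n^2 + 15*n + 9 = (n + 3)*(n^2 + 4*n + 3) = (n + 1)*(n + 3)*(n + 3)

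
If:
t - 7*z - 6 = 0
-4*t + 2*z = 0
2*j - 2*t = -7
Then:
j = -103/26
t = -6/13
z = -12/13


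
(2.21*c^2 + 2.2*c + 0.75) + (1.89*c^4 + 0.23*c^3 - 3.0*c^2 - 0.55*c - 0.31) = 1.89*c^4 + 0.23*c^3 - 0.79*c^2 + 1.65*c + 0.44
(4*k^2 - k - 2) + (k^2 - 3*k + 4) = 5*k^2 - 4*k + 2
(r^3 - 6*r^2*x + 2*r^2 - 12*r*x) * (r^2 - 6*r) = r^5 - 6*r^4*x - 4*r^4 + 24*r^3*x - 12*r^3 + 72*r^2*x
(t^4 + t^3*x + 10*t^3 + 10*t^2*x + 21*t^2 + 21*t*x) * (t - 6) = t^5 + t^4*x + 4*t^4 + 4*t^3*x - 39*t^3 - 39*t^2*x - 126*t^2 - 126*t*x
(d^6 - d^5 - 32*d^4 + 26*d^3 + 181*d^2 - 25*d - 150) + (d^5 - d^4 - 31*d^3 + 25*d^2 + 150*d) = d^6 - 33*d^4 - 5*d^3 + 206*d^2 + 125*d - 150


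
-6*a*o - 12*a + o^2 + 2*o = (-6*a + o)*(o + 2)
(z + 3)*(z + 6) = z^2 + 9*z + 18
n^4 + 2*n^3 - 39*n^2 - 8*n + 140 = (n - 5)*(n - 2)*(n + 2)*(n + 7)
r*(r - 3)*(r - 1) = r^3 - 4*r^2 + 3*r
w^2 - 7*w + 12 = (w - 4)*(w - 3)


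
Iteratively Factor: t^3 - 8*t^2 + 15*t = (t - 3)*(t^2 - 5*t) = t*(t - 3)*(t - 5)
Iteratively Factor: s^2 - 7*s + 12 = (s - 3)*(s - 4)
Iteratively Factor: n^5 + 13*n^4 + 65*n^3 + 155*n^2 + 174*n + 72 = (n + 3)*(n^4 + 10*n^3 + 35*n^2 + 50*n + 24) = (n + 2)*(n + 3)*(n^3 + 8*n^2 + 19*n + 12) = (n + 2)*(n + 3)*(n + 4)*(n^2 + 4*n + 3) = (n + 2)*(n + 3)^2*(n + 4)*(n + 1)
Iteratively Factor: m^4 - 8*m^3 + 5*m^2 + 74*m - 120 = (m - 5)*(m^3 - 3*m^2 - 10*m + 24) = (m - 5)*(m - 4)*(m^2 + m - 6) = (m - 5)*(m - 4)*(m - 2)*(m + 3)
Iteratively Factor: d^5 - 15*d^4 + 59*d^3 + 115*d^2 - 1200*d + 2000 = (d - 4)*(d^4 - 11*d^3 + 15*d^2 + 175*d - 500) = (d - 5)*(d - 4)*(d^3 - 6*d^2 - 15*d + 100) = (d - 5)^2*(d - 4)*(d^2 - d - 20) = (d - 5)^2*(d - 4)*(d + 4)*(d - 5)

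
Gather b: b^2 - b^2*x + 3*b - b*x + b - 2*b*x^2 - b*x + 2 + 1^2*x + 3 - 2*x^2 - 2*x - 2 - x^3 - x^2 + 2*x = b^2*(1 - x) + b*(-2*x^2 - 2*x + 4) - x^3 - 3*x^2 + x + 3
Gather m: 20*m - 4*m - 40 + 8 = 16*m - 32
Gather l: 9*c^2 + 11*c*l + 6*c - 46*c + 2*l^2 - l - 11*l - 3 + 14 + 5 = 9*c^2 - 40*c + 2*l^2 + l*(11*c - 12) + 16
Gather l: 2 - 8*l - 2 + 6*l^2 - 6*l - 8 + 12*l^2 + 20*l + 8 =18*l^2 + 6*l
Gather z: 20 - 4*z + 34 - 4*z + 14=68 - 8*z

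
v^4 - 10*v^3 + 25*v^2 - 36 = (v - 6)*(v - 3)*(v - 2)*(v + 1)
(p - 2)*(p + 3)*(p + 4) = p^3 + 5*p^2 - 2*p - 24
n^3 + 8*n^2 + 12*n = n*(n + 2)*(n + 6)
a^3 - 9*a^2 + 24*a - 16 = (a - 4)^2*(a - 1)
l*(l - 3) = l^2 - 3*l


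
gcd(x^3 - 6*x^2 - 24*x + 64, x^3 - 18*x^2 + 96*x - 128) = x^2 - 10*x + 16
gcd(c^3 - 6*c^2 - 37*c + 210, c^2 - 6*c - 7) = c - 7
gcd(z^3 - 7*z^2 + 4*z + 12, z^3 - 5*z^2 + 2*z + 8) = z^2 - z - 2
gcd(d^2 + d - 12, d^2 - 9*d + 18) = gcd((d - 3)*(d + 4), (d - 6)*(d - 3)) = d - 3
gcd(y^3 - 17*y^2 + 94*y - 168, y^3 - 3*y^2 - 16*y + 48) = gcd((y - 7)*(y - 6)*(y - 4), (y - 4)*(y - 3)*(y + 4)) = y - 4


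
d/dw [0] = 0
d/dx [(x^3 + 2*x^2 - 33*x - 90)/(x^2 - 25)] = (x^2 - 10*x + 33)/(x^2 - 10*x + 25)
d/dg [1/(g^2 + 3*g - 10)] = (-2*g - 3)/(g^2 + 3*g - 10)^2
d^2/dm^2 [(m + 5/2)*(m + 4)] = 2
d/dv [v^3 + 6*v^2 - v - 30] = 3*v^2 + 12*v - 1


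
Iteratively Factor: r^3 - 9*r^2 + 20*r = (r - 5)*(r^2 - 4*r) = r*(r - 5)*(r - 4)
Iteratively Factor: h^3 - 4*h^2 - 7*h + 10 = (h - 5)*(h^2 + h - 2) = (h - 5)*(h - 1)*(h + 2)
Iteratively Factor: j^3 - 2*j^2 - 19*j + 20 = (j - 1)*(j^2 - j - 20) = (j - 5)*(j - 1)*(j + 4)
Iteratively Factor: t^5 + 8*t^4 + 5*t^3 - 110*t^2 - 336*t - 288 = (t - 4)*(t^4 + 12*t^3 + 53*t^2 + 102*t + 72) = (t - 4)*(t + 3)*(t^3 + 9*t^2 + 26*t + 24) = (t - 4)*(t + 3)*(t + 4)*(t^2 + 5*t + 6) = (t - 4)*(t + 3)^2*(t + 4)*(t + 2)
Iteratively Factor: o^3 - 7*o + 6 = (o - 1)*(o^2 + o - 6) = (o - 2)*(o - 1)*(o + 3)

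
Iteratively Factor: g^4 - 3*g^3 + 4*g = (g + 1)*(g^3 - 4*g^2 + 4*g) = (g - 2)*(g + 1)*(g^2 - 2*g) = g*(g - 2)*(g + 1)*(g - 2)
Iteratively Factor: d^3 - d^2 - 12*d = (d)*(d^2 - d - 12) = d*(d + 3)*(d - 4)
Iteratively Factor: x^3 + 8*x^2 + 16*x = (x)*(x^2 + 8*x + 16) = x*(x + 4)*(x + 4)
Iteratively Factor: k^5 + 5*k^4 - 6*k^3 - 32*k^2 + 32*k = (k - 1)*(k^4 + 6*k^3 - 32*k) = (k - 1)*(k + 4)*(k^3 + 2*k^2 - 8*k) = k*(k - 1)*(k + 4)*(k^2 + 2*k - 8) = k*(k - 1)*(k + 4)^2*(k - 2)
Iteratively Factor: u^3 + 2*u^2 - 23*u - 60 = (u + 4)*(u^2 - 2*u - 15) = (u - 5)*(u + 4)*(u + 3)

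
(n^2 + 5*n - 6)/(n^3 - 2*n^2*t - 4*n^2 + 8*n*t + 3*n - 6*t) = (-n - 6)/(-n^2 + 2*n*t + 3*n - 6*t)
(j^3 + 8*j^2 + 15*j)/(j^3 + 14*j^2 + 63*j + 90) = j/(j + 6)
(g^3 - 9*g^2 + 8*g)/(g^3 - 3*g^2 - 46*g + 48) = g/(g + 6)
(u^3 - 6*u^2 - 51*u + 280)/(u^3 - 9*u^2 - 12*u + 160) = (u + 7)/(u + 4)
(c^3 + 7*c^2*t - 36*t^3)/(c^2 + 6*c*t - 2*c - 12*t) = (c^2 + c*t - 6*t^2)/(c - 2)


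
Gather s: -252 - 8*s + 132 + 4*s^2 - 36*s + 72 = 4*s^2 - 44*s - 48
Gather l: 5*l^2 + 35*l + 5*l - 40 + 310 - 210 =5*l^2 + 40*l + 60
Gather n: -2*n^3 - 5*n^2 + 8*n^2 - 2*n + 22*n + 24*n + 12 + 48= -2*n^3 + 3*n^2 + 44*n + 60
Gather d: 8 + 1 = 9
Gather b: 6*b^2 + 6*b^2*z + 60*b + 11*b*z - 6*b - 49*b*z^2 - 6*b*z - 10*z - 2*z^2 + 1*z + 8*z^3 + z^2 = b^2*(6*z + 6) + b*(-49*z^2 + 5*z + 54) + 8*z^3 - z^2 - 9*z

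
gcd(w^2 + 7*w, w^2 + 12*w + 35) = w + 7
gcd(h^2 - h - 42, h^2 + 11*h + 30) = h + 6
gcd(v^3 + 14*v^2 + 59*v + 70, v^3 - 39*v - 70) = v^2 + 7*v + 10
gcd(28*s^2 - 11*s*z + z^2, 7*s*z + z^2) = 1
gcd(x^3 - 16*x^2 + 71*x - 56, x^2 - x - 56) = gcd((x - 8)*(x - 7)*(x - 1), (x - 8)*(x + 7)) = x - 8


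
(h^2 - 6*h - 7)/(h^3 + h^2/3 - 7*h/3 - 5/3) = 3*(h - 7)/(3*h^2 - 2*h - 5)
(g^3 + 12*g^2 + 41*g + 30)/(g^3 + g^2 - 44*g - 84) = (g^2 + 6*g + 5)/(g^2 - 5*g - 14)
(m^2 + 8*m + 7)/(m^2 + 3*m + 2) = (m + 7)/(m + 2)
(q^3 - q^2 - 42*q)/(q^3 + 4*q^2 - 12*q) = (q - 7)/(q - 2)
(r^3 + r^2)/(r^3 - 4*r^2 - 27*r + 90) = r^2*(r + 1)/(r^3 - 4*r^2 - 27*r + 90)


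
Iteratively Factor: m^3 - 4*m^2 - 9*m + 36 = (m - 3)*(m^2 - m - 12) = (m - 4)*(m - 3)*(m + 3)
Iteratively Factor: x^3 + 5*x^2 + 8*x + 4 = (x + 2)*(x^2 + 3*x + 2) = (x + 2)^2*(x + 1)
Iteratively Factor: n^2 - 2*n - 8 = (n - 4)*(n + 2)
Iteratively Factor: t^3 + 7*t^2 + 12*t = (t)*(t^2 + 7*t + 12) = t*(t + 3)*(t + 4)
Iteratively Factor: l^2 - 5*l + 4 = (l - 1)*(l - 4)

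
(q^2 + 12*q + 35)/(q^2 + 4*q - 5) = (q + 7)/(q - 1)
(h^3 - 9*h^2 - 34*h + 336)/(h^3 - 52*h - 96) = (h - 7)/(h + 2)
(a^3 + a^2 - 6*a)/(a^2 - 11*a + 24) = a*(a^2 + a - 6)/(a^2 - 11*a + 24)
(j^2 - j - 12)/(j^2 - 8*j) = (j^2 - j - 12)/(j*(j - 8))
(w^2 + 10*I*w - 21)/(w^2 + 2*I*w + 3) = (w + 7*I)/(w - I)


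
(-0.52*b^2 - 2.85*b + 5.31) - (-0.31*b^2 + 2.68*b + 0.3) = -0.21*b^2 - 5.53*b + 5.01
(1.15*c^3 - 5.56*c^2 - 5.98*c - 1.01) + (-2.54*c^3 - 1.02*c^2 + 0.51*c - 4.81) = -1.39*c^3 - 6.58*c^2 - 5.47*c - 5.82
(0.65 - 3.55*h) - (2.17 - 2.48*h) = -1.07*h - 1.52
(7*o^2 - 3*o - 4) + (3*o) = 7*o^2 - 4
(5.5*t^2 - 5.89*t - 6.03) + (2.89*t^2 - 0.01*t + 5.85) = 8.39*t^2 - 5.9*t - 0.180000000000001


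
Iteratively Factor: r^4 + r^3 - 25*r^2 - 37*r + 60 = (r - 1)*(r^3 + 2*r^2 - 23*r - 60) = (r - 1)*(r + 4)*(r^2 - 2*r - 15) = (r - 1)*(r + 3)*(r + 4)*(r - 5)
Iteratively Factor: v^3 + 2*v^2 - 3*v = (v - 1)*(v^2 + 3*v) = (v - 1)*(v + 3)*(v)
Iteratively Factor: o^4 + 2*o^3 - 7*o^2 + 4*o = (o - 1)*(o^3 + 3*o^2 - 4*o) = (o - 1)^2*(o^2 + 4*o) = o*(o - 1)^2*(o + 4)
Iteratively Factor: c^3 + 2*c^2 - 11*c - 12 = (c + 4)*(c^2 - 2*c - 3) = (c + 1)*(c + 4)*(c - 3)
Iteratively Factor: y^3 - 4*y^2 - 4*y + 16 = (y - 2)*(y^2 - 2*y - 8) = (y - 4)*(y - 2)*(y + 2)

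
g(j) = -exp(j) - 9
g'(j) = -exp(j)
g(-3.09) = -9.05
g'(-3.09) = -0.05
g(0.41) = -10.51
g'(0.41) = -1.51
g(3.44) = -40.19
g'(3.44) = -31.19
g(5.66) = -296.15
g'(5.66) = -287.15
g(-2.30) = -9.10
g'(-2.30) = -0.10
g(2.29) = -18.87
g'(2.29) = -9.87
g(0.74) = -11.10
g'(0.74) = -2.10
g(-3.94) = -9.02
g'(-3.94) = -0.02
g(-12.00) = -9.00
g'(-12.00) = 0.00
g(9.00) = -8112.08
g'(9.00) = -8103.08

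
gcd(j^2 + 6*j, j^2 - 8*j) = j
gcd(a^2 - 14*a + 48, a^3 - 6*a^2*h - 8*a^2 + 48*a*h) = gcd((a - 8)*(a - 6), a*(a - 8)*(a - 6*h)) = a - 8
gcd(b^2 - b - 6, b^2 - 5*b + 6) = b - 3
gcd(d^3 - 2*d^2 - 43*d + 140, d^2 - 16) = d - 4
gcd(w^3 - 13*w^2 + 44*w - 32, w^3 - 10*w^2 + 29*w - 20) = w^2 - 5*w + 4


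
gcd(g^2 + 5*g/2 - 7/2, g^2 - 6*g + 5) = g - 1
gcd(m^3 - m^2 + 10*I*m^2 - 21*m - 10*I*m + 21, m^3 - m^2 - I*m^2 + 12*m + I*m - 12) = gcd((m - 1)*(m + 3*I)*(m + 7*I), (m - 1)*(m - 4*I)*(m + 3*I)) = m^2 + m*(-1 + 3*I) - 3*I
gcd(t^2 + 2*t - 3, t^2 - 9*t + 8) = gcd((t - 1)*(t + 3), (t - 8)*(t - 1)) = t - 1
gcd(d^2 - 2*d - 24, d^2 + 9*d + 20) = d + 4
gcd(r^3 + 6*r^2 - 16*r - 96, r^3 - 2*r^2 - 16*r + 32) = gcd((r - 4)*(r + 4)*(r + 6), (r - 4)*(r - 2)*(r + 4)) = r^2 - 16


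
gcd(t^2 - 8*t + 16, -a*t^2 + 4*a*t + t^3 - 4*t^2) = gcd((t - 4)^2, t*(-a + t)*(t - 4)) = t - 4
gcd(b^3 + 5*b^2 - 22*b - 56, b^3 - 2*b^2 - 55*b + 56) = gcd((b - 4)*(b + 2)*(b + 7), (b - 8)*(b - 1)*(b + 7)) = b + 7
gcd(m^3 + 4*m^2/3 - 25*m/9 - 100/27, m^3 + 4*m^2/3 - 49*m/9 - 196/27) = m + 4/3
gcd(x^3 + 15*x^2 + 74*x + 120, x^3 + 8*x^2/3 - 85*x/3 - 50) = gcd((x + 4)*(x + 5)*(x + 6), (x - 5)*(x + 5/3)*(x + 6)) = x + 6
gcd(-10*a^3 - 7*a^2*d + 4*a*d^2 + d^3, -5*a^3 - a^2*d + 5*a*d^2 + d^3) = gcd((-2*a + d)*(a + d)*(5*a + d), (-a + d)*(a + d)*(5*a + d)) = 5*a^2 + 6*a*d + d^2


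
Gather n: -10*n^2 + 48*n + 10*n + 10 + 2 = -10*n^2 + 58*n + 12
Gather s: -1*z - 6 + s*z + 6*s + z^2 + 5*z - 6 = s*(z + 6) + z^2 + 4*z - 12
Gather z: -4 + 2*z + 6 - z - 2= z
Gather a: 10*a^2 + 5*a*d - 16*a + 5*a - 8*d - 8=10*a^2 + a*(5*d - 11) - 8*d - 8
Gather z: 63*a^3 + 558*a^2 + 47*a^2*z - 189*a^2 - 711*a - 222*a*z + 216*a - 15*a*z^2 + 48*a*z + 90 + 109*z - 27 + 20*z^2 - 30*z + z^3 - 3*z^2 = 63*a^3 + 369*a^2 - 495*a + z^3 + z^2*(17 - 15*a) + z*(47*a^2 - 174*a + 79) + 63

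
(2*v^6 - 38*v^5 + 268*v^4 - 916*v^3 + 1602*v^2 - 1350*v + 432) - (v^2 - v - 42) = 2*v^6 - 38*v^5 + 268*v^4 - 916*v^3 + 1601*v^2 - 1349*v + 474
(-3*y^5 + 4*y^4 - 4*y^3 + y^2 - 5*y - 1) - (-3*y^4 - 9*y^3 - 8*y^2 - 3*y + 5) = -3*y^5 + 7*y^4 + 5*y^3 + 9*y^2 - 2*y - 6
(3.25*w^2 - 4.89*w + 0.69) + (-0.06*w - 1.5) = 3.25*w^2 - 4.95*w - 0.81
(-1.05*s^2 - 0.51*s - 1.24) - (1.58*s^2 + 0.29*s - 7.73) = -2.63*s^2 - 0.8*s + 6.49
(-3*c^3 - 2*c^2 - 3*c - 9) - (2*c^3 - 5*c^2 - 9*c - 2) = -5*c^3 + 3*c^2 + 6*c - 7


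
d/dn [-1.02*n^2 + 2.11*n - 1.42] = 2.11 - 2.04*n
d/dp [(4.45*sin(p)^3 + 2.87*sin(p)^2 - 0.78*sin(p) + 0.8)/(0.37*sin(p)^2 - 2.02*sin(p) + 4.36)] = (1.6465*sin(p)^4 - 17.978*sin(p)^3 + 52.6972*sin(p)^2 + 24.4344*sin(p) - 1.7848)*cos(p)/(0.1369*sin(p)^4 - 1.4948*sin(p)^3 + 7.3068*sin(p)^2 - 17.6144*sin(p) + 19.0096)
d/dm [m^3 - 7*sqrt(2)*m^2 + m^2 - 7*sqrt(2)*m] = 3*m^2 - 14*sqrt(2)*m + 2*m - 7*sqrt(2)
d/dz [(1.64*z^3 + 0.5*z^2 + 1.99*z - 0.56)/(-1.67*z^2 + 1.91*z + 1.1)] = (-2.7388*z^4 + 6.2648*z^3 + 9.6903*z^2 - 0.7704*z + 3.2586)/(2.7889*z^4 - 6.3794*z^3 - 0.0259*z^2 + 4.202*z + 1.21)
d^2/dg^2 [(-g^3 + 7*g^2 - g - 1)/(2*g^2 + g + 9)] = 2*(-g^3 - 417*g^2 - 195*g + 593)/(8*g^6 + 12*g^5 + 114*g^4 + 109*g^3 + 513*g^2 + 243*g + 729)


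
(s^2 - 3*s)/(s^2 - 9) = s/(s + 3)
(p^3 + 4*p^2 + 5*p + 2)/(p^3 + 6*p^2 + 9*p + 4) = (p + 2)/(p + 4)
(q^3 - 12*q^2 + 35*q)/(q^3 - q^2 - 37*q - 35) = q*(q - 5)/(q^2 + 6*q + 5)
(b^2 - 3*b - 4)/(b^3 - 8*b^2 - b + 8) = (b - 4)/(b^2 - 9*b + 8)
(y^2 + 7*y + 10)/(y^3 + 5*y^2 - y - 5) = (y + 2)/(y^2 - 1)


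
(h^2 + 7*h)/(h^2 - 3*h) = (h + 7)/(h - 3)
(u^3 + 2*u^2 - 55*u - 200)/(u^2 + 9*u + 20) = (u^2 - 3*u - 40)/(u + 4)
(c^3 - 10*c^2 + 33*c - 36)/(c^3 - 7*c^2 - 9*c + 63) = (c^2 - 7*c + 12)/(c^2 - 4*c - 21)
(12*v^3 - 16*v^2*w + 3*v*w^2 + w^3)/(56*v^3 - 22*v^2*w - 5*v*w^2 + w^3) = (6*v^2 - 5*v*w - w^2)/(28*v^2 + 3*v*w - w^2)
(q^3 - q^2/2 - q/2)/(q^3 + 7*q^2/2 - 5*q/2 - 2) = q/(q + 4)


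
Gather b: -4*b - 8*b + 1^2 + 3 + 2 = 6 - 12*b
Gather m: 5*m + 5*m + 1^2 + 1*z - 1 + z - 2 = 10*m + 2*z - 2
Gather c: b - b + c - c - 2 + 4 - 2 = 0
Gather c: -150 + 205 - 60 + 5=0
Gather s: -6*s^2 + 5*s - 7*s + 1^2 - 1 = -6*s^2 - 2*s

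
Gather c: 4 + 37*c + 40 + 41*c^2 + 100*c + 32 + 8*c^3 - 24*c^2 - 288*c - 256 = 8*c^3 + 17*c^2 - 151*c - 180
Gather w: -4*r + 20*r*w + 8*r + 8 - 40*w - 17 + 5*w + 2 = 4*r + w*(20*r - 35) - 7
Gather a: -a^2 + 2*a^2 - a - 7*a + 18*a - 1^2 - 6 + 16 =a^2 + 10*a + 9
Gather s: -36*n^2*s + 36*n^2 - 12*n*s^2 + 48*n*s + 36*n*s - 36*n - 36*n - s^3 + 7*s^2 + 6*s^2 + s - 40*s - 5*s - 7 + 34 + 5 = 36*n^2 - 72*n - s^3 + s^2*(13 - 12*n) + s*(-36*n^2 + 84*n - 44) + 32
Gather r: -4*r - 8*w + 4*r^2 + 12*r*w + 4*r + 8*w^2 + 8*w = 4*r^2 + 12*r*w + 8*w^2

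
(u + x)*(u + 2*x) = u^2 + 3*u*x + 2*x^2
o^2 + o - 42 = (o - 6)*(o + 7)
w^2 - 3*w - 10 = (w - 5)*(w + 2)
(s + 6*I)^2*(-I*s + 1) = -I*s^3 + 13*s^2 + 48*I*s - 36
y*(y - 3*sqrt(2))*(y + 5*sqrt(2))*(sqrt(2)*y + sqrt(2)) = sqrt(2)*y^4 + sqrt(2)*y^3 + 4*y^3 - 30*sqrt(2)*y^2 + 4*y^2 - 30*sqrt(2)*y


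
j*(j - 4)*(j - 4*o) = j^3 - 4*j^2*o - 4*j^2 + 16*j*o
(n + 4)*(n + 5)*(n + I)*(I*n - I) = I*n^4 - n^3 + 8*I*n^3 - 8*n^2 + 11*I*n^2 - 11*n - 20*I*n + 20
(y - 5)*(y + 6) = y^2 + y - 30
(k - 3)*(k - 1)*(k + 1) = k^3 - 3*k^2 - k + 3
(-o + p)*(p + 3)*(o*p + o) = -o^2*p^2 - 4*o^2*p - 3*o^2 + o*p^3 + 4*o*p^2 + 3*o*p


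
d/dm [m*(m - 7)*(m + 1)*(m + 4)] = 4*m^3 - 6*m^2 - 62*m - 28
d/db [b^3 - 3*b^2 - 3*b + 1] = 3*b^2 - 6*b - 3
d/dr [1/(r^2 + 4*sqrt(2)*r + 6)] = 2*(-r - 2*sqrt(2))/(r^2 + 4*sqrt(2)*r + 6)^2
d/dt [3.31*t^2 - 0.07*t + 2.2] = 6.62*t - 0.07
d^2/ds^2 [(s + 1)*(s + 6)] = 2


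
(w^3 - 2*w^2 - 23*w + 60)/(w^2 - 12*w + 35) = (w^3 - 2*w^2 - 23*w + 60)/(w^2 - 12*w + 35)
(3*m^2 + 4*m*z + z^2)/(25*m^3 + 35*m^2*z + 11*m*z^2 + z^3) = (3*m + z)/(25*m^2 + 10*m*z + z^2)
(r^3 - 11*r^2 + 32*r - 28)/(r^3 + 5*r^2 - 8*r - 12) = (r^2 - 9*r + 14)/(r^2 + 7*r + 6)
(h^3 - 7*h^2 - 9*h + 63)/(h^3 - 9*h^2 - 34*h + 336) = (h^2 - 9)/(h^2 - 2*h - 48)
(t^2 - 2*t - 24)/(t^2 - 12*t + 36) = (t + 4)/(t - 6)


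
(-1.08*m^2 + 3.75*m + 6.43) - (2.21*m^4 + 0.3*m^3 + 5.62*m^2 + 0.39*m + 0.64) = -2.21*m^4 - 0.3*m^3 - 6.7*m^2 + 3.36*m + 5.79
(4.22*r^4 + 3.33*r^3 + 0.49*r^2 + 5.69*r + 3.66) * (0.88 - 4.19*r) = -17.6818*r^5 - 10.2391*r^4 + 0.8773*r^3 - 23.4099*r^2 - 10.3282*r + 3.2208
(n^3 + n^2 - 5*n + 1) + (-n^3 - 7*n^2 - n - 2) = -6*n^2 - 6*n - 1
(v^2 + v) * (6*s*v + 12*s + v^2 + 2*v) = 6*s*v^3 + 18*s*v^2 + 12*s*v + v^4 + 3*v^3 + 2*v^2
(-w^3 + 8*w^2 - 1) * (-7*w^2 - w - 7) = 7*w^5 - 55*w^4 - w^3 - 49*w^2 + w + 7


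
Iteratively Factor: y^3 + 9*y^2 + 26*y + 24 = (y + 4)*(y^2 + 5*y + 6) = (y + 2)*(y + 4)*(y + 3)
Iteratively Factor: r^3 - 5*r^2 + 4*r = (r)*(r^2 - 5*r + 4) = r*(r - 4)*(r - 1)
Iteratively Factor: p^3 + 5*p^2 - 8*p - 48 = (p + 4)*(p^2 + p - 12) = (p - 3)*(p + 4)*(p + 4)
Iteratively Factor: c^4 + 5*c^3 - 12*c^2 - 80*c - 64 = (c + 4)*(c^3 + c^2 - 16*c - 16) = (c - 4)*(c + 4)*(c^2 + 5*c + 4) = (c - 4)*(c + 4)^2*(c + 1)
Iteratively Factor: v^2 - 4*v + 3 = (v - 1)*(v - 3)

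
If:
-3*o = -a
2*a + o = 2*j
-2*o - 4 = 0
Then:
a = -6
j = -7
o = -2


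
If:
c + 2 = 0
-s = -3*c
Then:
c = -2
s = -6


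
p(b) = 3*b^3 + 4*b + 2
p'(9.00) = 733.00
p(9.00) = 2225.00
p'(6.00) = 328.00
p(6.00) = 674.00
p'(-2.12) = 44.45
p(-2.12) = -35.06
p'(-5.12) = 239.93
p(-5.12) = -421.13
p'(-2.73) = 71.08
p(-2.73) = -69.96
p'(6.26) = 356.69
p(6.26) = 762.98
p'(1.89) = 36.15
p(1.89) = 29.81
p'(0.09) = 4.07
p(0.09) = 2.36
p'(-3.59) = 119.99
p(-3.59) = -151.16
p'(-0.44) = 5.74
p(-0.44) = -0.02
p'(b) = 9*b^2 + 4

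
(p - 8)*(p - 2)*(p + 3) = p^3 - 7*p^2 - 14*p + 48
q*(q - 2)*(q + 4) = q^3 + 2*q^2 - 8*q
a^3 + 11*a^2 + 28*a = a*(a + 4)*(a + 7)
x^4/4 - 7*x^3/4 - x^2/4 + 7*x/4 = x*(x/4 + 1/4)*(x - 7)*(x - 1)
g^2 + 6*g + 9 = (g + 3)^2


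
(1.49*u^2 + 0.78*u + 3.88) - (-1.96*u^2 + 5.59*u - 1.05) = 3.45*u^2 - 4.81*u + 4.93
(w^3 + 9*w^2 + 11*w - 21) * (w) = w^4 + 9*w^3 + 11*w^2 - 21*w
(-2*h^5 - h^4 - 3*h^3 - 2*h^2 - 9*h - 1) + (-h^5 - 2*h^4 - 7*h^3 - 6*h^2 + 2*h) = -3*h^5 - 3*h^4 - 10*h^3 - 8*h^2 - 7*h - 1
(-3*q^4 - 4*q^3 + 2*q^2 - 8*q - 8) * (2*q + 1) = -6*q^5 - 11*q^4 - 14*q^2 - 24*q - 8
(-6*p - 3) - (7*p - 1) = -13*p - 2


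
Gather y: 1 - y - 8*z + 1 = -y - 8*z + 2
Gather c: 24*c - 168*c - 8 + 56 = 48 - 144*c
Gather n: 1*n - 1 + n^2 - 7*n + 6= n^2 - 6*n + 5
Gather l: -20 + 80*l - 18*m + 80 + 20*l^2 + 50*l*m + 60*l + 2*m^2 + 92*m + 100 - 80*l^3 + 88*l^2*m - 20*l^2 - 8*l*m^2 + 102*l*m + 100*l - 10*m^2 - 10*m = -80*l^3 + 88*l^2*m + l*(-8*m^2 + 152*m + 240) - 8*m^2 + 64*m + 160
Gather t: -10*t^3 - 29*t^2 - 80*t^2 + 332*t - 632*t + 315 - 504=-10*t^3 - 109*t^2 - 300*t - 189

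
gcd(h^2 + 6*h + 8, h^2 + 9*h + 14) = h + 2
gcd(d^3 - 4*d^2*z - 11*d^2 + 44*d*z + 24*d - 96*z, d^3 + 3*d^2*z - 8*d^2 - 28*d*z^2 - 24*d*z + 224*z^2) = -d^2 + 4*d*z + 8*d - 32*z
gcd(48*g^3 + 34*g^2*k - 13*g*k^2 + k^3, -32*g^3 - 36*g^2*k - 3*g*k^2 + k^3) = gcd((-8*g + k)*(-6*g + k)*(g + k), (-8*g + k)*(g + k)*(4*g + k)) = 8*g^2 + 7*g*k - k^2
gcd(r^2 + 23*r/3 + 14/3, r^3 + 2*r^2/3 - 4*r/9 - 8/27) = r + 2/3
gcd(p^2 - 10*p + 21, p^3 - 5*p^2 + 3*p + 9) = p - 3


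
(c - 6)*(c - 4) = c^2 - 10*c + 24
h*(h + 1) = h^2 + h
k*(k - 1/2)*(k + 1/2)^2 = k^4 + k^3/2 - k^2/4 - k/8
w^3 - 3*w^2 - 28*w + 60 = (w - 6)*(w - 2)*(w + 5)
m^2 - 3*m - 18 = (m - 6)*(m + 3)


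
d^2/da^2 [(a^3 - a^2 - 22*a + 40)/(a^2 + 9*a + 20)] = 96/(a^3 + 12*a^2 + 48*a + 64)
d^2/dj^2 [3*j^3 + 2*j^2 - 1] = 18*j + 4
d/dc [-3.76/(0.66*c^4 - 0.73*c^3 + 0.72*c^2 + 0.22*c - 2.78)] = (9.9264*c^3 - 8.2344*c^2 + 5.4144*c + 0.8272)/(0.66*c^4 - 0.73*c^3 + 0.72*c^2 + 0.22*c - 2.78)^2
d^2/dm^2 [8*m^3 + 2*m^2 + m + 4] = 48*m + 4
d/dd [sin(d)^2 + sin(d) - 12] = sin(2*d) + cos(d)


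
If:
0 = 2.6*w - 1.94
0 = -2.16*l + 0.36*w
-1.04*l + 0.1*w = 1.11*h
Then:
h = -0.05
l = 0.12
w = 0.75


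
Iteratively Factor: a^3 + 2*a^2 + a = (a + 1)*(a^2 + a) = (a + 1)^2*(a)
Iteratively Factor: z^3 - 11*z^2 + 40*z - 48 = (z - 4)*(z^2 - 7*z + 12) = (z - 4)*(z - 3)*(z - 4)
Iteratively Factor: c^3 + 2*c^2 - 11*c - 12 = (c + 1)*(c^2 + c - 12) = (c + 1)*(c + 4)*(c - 3)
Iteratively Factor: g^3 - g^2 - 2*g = (g - 2)*(g^2 + g) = (g - 2)*(g + 1)*(g)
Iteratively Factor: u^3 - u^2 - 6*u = (u)*(u^2 - u - 6) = u*(u + 2)*(u - 3)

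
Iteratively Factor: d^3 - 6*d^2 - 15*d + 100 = (d - 5)*(d^2 - d - 20) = (d - 5)^2*(d + 4)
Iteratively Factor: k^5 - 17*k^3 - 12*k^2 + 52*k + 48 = (k + 1)*(k^4 - k^3 - 16*k^2 + 4*k + 48) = (k - 2)*(k + 1)*(k^3 + k^2 - 14*k - 24) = (k - 2)*(k + 1)*(k + 3)*(k^2 - 2*k - 8) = (k - 4)*(k - 2)*(k + 1)*(k + 3)*(k + 2)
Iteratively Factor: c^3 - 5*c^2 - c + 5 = (c + 1)*(c^2 - 6*c + 5) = (c - 1)*(c + 1)*(c - 5)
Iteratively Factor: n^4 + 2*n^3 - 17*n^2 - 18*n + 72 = (n - 3)*(n^3 + 5*n^2 - 2*n - 24) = (n - 3)*(n + 4)*(n^2 + n - 6) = (n - 3)*(n - 2)*(n + 4)*(n + 3)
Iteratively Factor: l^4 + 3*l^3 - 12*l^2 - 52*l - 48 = (l - 4)*(l^3 + 7*l^2 + 16*l + 12) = (l - 4)*(l + 2)*(l^2 + 5*l + 6) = (l - 4)*(l + 2)^2*(l + 3)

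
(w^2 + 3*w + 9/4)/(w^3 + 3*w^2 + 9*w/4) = 1/w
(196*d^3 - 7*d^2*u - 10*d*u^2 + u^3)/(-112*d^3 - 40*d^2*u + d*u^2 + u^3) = (-7*d + u)/(4*d + u)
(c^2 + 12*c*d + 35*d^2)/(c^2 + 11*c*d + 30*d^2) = (c + 7*d)/(c + 6*d)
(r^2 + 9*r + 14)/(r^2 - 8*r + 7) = (r^2 + 9*r + 14)/(r^2 - 8*r + 7)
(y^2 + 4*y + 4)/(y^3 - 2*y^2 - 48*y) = (y^2 + 4*y + 4)/(y*(y^2 - 2*y - 48))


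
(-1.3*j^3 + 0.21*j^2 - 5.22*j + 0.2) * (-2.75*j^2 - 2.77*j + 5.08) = 3.575*j^5 + 3.0235*j^4 + 7.1693*j^3 + 14.9762*j^2 - 27.0716*j + 1.016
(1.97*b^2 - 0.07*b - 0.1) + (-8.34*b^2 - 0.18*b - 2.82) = -6.37*b^2 - 0.25*b - 2.92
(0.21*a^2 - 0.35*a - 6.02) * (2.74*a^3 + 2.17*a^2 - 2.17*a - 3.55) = 0.5754*a^5 - 0.5033*a^4 - 17.71*a^3 - 13.0494*a^2 + 14.3059*a + 21.371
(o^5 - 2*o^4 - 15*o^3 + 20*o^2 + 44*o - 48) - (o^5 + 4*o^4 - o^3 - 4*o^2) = -6*o^4 - 14*o^3 + 24*o^2 + 44*o - 48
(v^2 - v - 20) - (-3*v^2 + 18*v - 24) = 4*v^2 - 19*v + 4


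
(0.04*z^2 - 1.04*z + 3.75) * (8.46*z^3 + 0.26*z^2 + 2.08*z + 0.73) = 0.3384*z^5 - 8.788*z^4 + 31.5378*z^3 - 1.159*z^2 + 7.0408*z + 2.7375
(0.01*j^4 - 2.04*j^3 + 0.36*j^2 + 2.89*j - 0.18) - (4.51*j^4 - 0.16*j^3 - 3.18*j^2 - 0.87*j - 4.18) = -4.5*j^4 - 1.88*j^3 + 3.54*j^2 + 3.76*j + 4.0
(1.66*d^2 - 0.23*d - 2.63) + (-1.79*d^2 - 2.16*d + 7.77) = -0.13*d^2 - 2.39*d + 5.14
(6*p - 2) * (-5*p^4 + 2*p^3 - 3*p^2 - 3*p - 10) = -30*p^5 + 22*p^4 - 22*p^3 - 12*p^2 - 54*p + 20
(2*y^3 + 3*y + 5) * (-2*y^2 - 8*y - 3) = -4*y^5 - 16*y^4 - 12*y^3 - 34*y^2 - 49*y - 15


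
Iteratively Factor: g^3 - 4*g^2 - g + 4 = (g - 1)*(g^2 - 3*g - 4) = (g - 4)*(g - 1)*(g + 1)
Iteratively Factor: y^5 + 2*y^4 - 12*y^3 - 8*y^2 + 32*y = (y - 2)*(y^4 + 4*y^3 - 4*y^2 - 16*y) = y*(y - 2)*(y^3 + 4*y^2 - 4*y - 16) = y*(y - 2)*(y + 4)*(y^2 - 4) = y*(y - 2)*(y + 2)*(y + 4)*(y - 2)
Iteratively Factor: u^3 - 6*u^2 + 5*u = (u - 1)*(u^2 - 5*u) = (u - 5)*(u - 1)*(u)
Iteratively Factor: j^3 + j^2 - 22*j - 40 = (j + 4)*(j^2 - 3*j - 10) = (j - 5)*(j + 4)*(j + 2)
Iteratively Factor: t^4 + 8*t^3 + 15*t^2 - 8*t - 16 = (t - 1)*(t^3 + 9*t^2 + 24*t + 16) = (t - 1)*(t + 4)*(t^2 + 5*t + 4) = (t - 1)*(t + 4)^2*(t + 1)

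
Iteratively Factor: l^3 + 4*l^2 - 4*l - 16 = (l + 2)*(l^2 + 2*l - 8) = (l + 2)*(l + 4)*(l - 2)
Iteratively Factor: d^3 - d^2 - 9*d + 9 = (d - 3)*(d^2 + 2*d - 3) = (d - 3)*(d + 3)*(d - 1)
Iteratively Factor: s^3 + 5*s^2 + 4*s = (s + 1)*(s^2 + 4*s) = s*(s + 1)*(s + 4)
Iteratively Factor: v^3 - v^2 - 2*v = (v - 2)*(v^2 + v) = v*(v - 2)*(v + 1)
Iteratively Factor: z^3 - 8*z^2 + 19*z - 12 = (z - 4)*(z^2 - 4*z + 3) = (z - 4)*(z - 3)*(z - 1)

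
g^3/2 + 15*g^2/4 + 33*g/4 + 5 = (g/2 + 1/2)*(g + 5/2)*(g + 4)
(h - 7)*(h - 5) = h^2 - 12*h + 35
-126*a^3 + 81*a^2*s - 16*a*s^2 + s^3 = (-7*a + s)*(-6*a + s)*(-3*a + s)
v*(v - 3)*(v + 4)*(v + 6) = v^4 + 7*v^3 - 6*v^2 - 72*v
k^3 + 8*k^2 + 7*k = k*(k + 1)*(k + 7)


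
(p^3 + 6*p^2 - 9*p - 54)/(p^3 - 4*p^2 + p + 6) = (p^2 + 9*p + 18)/(p^2 - p - 2)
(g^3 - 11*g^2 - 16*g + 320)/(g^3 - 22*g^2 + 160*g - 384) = (g + 5)/(g - 6)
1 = 1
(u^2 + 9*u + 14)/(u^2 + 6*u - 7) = (u + 2)/(u - 1)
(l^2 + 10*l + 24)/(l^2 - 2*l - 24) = (l + 6)/(l - 6)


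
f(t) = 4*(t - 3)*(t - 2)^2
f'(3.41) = 12.58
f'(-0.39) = 87.67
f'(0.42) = 42.60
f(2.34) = -0.31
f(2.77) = -0.55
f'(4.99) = 83.36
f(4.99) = 71.16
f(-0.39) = -77.46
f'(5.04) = 86.58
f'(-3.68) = 432.59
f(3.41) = 3.26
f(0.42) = -25.76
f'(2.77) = 0.95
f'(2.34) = -1.33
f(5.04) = 75.41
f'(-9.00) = 1540.00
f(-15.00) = -20808.00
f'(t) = 4*(t - 3)*(2*t - 4) + 4*(t - 2)^2 = 4*(t - 2)*(3*t - 8)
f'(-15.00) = 3604.00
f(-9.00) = -5808.00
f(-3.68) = -862.05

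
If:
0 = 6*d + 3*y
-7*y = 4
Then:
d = 2/7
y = -4/7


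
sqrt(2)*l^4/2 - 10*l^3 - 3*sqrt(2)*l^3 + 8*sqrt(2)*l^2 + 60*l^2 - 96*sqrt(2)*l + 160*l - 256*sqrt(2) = (l - 8)*(l - 8*sqrt(2))*(l - 2*sqrt(2))*(sqrt(2)*l/2 + sqrt(2))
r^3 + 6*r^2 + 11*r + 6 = (r + 1)*(r + 2)*(r + 3)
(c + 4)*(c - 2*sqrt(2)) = c^2 - 2*sqrt(2)*c + 4*c - 8*sqrt(2)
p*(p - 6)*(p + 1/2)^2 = p^4 - 5*p^3 - 23*p^2/4 - 3*p/2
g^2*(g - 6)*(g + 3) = g^4 - 3*g^3 - 18*g^2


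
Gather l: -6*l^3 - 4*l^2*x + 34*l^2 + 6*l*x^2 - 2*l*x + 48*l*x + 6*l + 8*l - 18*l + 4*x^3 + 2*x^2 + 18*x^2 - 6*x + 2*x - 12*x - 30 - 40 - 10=-6*l^3 + l^2*(34 - 4*x) + l*(6*x^2 + 46*x - 4) + 4*x^3 + 20*x^2 - 16*x - 80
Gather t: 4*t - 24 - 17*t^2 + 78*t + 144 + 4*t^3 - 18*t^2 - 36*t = 4*t^3 - 35*t^2 + 46*t + 120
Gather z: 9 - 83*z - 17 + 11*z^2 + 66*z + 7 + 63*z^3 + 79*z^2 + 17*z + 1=63*z^3 + 90*z^2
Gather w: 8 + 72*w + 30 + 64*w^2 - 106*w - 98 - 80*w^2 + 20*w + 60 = -16*w^2 - 14*w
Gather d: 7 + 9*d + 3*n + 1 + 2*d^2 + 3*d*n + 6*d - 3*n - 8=2*d^2 + d*(3*n + 15)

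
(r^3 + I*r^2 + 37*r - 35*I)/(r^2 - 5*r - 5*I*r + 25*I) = (r^2 + 6*I*r + 7)/(r - 5)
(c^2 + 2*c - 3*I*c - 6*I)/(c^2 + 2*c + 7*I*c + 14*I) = (c - 3*I)/(c + 7*I)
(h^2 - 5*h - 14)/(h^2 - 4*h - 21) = (h + 2)/(h + 3)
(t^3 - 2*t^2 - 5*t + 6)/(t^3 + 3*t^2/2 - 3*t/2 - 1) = 2*(t - 3)/(2*t + 1)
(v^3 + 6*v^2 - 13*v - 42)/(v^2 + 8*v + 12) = (v^2 + 4*v - 21)/(v + 6)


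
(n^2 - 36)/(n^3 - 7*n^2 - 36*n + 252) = 1/(n - 7)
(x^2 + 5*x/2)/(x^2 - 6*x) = (x + 5/2)/(x - 6)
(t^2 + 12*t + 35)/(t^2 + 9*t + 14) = (t + 5)/(t + 2)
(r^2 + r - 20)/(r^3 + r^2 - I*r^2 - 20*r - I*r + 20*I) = 1/(r - I)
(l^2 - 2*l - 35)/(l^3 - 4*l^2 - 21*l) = (l + 5)/(l*(l + 3))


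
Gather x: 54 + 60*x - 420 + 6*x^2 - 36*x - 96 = 6*x^2 + 24*x - 462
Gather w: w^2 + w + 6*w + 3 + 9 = w^2 + 7*w + 12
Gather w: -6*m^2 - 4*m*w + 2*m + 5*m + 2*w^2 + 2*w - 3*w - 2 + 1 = -6*m^2 + 7*m + 2*w^2 + w*(-4*m - 1) - 1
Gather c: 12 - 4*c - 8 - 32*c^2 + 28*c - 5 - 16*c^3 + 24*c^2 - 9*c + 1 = -16*c^3 - 8*c^2 + 15*c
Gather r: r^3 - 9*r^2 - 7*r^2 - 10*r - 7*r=r^3 - 16*r^2 - 17*r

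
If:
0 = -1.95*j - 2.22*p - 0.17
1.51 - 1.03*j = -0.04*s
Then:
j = 0.0388349514563107*s + 1.46601941747573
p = -0.0341117816845972*s - 1.36429633517012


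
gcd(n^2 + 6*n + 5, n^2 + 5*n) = n + 5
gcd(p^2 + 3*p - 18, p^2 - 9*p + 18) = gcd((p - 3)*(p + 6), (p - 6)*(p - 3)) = p - 3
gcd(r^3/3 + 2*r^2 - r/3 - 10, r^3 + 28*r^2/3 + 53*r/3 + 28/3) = 1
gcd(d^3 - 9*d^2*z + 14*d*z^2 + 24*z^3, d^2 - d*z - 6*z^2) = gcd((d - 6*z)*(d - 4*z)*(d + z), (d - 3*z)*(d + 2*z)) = 1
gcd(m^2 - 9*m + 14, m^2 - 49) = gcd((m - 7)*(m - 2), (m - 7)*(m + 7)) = m - 7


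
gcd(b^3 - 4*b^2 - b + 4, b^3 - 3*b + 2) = b - 1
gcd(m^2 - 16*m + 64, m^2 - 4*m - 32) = m - 8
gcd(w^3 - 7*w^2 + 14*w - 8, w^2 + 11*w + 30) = 1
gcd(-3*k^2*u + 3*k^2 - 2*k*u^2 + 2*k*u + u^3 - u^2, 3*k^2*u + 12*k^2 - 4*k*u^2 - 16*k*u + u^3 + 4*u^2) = -3*k + u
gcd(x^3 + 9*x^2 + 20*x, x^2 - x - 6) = 1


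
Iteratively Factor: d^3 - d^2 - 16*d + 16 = (d - 4)*(d^2 + 3*d - 4) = (d - 4)*(d - 1)*(d + 4)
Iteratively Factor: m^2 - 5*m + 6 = (m - 2)*(m - 3)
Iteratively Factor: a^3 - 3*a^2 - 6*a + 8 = (a - 4)*(a^2 + a - 2) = (a - 4)*(a - 1)*(a + 2)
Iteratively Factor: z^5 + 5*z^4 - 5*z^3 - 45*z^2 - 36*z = (z)*(z^4 + 5*z^3 - 5*z^2 - 45*z - 36) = z*(z + 1)*(z^3 + 4*z^2 - 9*z - 36) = z*(z + 1)*(z + 3)*(z^2 + z - 12) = z*(z + 1)*(z + 3)*(z + 4)*(z - 3)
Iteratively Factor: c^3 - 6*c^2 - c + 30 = (c + 2)*(c^2 - 8*c + 15) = (c - 5)*(c + 2)*(c - 3)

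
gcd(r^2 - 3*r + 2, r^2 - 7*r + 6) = r - 1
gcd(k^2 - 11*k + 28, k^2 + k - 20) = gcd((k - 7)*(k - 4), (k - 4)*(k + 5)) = k - 4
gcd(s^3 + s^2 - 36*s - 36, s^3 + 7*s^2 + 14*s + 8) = s + 1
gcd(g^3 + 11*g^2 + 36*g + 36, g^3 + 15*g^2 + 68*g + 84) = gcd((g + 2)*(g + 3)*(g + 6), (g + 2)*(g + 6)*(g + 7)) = g^2 + 8*g + 12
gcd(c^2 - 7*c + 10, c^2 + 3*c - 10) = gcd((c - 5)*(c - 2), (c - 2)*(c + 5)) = c - 2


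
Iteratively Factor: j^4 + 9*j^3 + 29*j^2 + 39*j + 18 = (j + 1)*(j^3 + 8*j^2 + 21*j + 18) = (j + 1)*(j + 2)*(j^2 + 6*j + 9) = (j + 1)*(j + 2)*(j + 3)*(j + 3)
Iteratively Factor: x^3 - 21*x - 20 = (x + 4)*(x^2 - 4*x - 5) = (x + 1)*(x + 4)*(x - 5)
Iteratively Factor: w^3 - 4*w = (w + 2)*(w^2 - 2*w) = (w - 2)*(w + 2)*(w)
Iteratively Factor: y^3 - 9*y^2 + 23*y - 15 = (y - 5)*(y^2 - 4*y + 3) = (y - 5)*(y - 1)*(y - 3)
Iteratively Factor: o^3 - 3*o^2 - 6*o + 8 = (o + 2)*(o^2 - 5*o + 4) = (o - 4)*(o + 2)*(o - 1)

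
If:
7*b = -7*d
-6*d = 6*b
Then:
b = -d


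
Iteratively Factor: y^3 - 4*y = (y + 2)*(y^2 - 2*y) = y*(y + 2)*(y - 2)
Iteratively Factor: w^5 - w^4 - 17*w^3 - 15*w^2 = (w - 5)*(w^4 + 4*w^3 + 3*w^2) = w*(w - 5)*(w^3 + 4*w^2 + 3*w) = w*(w - 5)*(w + 3)*(w^2 + w) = w*(w - 5)*(w + 1)*(w + 3)*(w)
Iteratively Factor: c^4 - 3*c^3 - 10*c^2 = (c)*(c^3 - 3*c^2 - 10*c) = c^2*(c^2 - 3*c - 10) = c^2*(c - 5)*(c + 2)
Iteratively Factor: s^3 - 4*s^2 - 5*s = (s)*(s^2 - 4*s - 5) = s*(s + 1)*(s - 5)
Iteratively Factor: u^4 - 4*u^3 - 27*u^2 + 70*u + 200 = (u - 5)*(u^3 + u^2 - 22*u - 40) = (u - 5)*(u + 4)*(u^2 - 3*u - 10) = (u - 5)^2*(u + 4)*(u + 2)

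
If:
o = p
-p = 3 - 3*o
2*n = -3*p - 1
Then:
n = -11/4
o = 3/2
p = 3/2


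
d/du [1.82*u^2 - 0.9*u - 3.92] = 3.64*u - 0.9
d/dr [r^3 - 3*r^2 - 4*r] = 3*r^2 - 6*r - 4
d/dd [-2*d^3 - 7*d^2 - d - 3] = -6*d^2 - 14*d - 1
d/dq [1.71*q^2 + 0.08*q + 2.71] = 3.42*q + 0.08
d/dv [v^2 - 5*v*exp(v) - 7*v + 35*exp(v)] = -5*v*exp(v) + 2*v + 30*exp(v) - 7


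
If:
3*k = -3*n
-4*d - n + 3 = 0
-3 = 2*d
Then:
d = -3/2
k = -9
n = 9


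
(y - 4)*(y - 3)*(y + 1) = y^3 - 6*y^2 + 5*y + 12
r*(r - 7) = r^2 - 7*r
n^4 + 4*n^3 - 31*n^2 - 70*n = n*(n - 5)*(n + 2)*(n + 7)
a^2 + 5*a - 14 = (a - 2)*(a + 7)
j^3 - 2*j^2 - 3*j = j*(j - 3)*(j + 1)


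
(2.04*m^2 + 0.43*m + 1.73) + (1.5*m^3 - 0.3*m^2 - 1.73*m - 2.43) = 1.5*m^3 + 1.74*m^2 - 1.3*m - 0.7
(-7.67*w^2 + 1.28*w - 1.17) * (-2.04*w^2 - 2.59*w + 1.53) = 15.6468*w^4 + 17.2541*w^3 - 12.6635*w^2 + 4.9887*w - 1.7901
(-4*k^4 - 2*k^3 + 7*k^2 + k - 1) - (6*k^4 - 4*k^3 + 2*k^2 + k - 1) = -10*k^4 + 2*k^3 + 5*k^2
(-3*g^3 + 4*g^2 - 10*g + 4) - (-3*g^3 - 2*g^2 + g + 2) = 6*g^2 - 11*g + 2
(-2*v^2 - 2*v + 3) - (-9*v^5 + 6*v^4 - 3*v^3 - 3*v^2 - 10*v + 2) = 9*v^5 - 6*v^4 + 3*v^3 + v^2 + 8*v + 1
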